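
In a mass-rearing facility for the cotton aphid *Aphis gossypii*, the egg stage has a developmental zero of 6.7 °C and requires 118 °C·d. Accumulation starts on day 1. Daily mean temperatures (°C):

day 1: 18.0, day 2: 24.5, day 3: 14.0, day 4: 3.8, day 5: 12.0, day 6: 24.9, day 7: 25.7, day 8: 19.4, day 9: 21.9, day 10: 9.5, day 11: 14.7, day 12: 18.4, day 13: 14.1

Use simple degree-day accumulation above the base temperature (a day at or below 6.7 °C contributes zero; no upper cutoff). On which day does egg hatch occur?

Daily DD above 6.7 °C: 11.3, 17.8, 7.3, 0.0, 5.3, 18.2, 19.0, 12.7, 15.2, 2.8, 8.0, 11.7, 7.4.
Cumulative: 11.3, 29.1, 36.4, 36.4, 41.7, 59.9, 78.9, 91.6, 106.8, 109.6, 117.6, 129.3, 136.7.
The total first reaches 118 DD on day 12.

day 12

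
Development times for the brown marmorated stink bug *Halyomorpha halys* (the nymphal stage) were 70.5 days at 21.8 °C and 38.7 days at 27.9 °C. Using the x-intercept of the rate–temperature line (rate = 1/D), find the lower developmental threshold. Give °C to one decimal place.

14.4 °C

Under the model K = D·(T − T_b), so D₁·(T₁ − T_b) = D₂·(T₂ − T_b).
70.5·(21.8 − T_b) = 38.7·(27.9 − T_b)
T_b = (70.5·21.8 − 38.7·27.9) / (70.5 − 38.7) = 457.17 / 31.8 = 14.376 °C ≈ 14.4 °C.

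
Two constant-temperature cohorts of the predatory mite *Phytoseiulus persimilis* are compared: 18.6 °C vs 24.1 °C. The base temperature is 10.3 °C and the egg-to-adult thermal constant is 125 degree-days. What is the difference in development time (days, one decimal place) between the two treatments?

6.0 days

At 18.6 °C: 125 / (18.6 − 10.3) = 125 / 8.3 = 15.060 d.
At 24.1 °C: 125 / (24.1 − 10.3) = 125 / 13.8 = 9.058 d.
Difference = |15.060 − 9.058| = 6.002 ≈ 6.0 days.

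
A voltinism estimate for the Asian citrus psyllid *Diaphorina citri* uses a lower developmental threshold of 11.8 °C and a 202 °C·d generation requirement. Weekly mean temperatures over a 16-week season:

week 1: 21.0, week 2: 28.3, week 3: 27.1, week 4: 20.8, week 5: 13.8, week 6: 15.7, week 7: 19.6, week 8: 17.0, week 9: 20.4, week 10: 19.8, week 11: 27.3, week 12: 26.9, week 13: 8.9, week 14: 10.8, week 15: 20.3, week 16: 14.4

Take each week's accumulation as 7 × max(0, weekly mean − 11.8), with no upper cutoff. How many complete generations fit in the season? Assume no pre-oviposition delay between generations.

Weekly DD (7 × max(0, T̄ − 11.8)): 64.4, 115.5, 107.1, 63.0, 14.0, 27.3, 54.6, 36.4, 60.2, 56.0, 108.5, 105.7, 0.0, 0.0, 59.5, 18.2.
Season total = 890.4 DD.
Complete generations = ⌊890.4 / 202⌋ = 4.

4 generations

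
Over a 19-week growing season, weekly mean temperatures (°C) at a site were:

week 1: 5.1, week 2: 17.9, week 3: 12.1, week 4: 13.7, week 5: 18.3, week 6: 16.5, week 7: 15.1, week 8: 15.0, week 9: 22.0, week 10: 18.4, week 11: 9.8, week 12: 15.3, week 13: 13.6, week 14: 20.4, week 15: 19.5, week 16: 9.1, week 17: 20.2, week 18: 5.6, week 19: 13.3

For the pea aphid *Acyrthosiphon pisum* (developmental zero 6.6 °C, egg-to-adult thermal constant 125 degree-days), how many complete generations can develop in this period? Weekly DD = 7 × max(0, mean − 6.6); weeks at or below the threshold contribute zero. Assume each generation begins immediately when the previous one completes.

8 generations

Weekly DD (7 × max(0, T̄ − 6.6)): 0.0, 79.1, 38.5, 49.7, 81.9, 69.3, 59.5, 58.8, 107.8, 82.6, 22.4, 60.9, 49.0, 96.6, 90.3, 17.5, 95.2, 0.0, 46.9.
Season total = 1106.0 DD.
Complete generations = ⌊1106.0 / 125⌋ = 8.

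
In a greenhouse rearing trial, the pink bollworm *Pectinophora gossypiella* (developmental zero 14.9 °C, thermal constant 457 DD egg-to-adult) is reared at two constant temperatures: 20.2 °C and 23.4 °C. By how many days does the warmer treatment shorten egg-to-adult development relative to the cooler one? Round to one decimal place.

At 20.2 °C: 457 / (20.2 − 14.9) = 457 / 5.3 = 86.226 d.
At 23.4 °C: 457 / (23.4 − 14.9) = 457 / 8.5 = 53.765 d.
Difference = |86.226 − 53.765| = 32.462 ≈ 32.5 days.

32.5 days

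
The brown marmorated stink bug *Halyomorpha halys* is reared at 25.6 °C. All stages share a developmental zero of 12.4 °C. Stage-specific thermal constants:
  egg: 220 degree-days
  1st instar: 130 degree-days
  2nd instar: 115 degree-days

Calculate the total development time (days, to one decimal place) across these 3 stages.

Daily accumulation at 25.6 °C = 25.6 − 12.4 = 13.2 DD/day.
Total K = 220 + 130 + 115 = 465 DD.
Total duration = 465 / 13.2 = 35.227 ≈ 35.2 days.

35.2 days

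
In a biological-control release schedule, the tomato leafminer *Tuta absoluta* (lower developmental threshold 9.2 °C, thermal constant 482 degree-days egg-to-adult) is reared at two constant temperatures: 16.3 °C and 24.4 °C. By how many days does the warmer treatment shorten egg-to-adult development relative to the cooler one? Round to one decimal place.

At 16.3 °C: 482 / (16.3 − 9.2) = 482 / 7.1 = 67.887 d.
At 24.4 °C: 482 / (24.4 − 9.2) = 482 / 15.2 = 31.711 d.
Difference = |67.887 − 31.711| = 36.177 ≈ 36.2 days.

36.2 days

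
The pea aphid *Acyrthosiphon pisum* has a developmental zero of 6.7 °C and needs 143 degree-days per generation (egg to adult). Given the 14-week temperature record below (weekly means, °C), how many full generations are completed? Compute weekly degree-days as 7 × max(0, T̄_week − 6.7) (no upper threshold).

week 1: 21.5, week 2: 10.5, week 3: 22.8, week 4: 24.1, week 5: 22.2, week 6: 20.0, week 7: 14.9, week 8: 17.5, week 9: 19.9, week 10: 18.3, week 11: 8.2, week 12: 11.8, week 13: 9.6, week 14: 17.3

Weekly DD (7 × max(0, T̄ − 6.7)): 103.6, 26.6, 112.7, 121.8, 108.5, 93.1, 57.4, 75.6, 92.4, 81.2, 10.5, 35.7, 20.3, 74.2.
Season total = 1013.6 DD.
Complete generations = ⌊1013.6 / 143⌋ = 7.

7 generations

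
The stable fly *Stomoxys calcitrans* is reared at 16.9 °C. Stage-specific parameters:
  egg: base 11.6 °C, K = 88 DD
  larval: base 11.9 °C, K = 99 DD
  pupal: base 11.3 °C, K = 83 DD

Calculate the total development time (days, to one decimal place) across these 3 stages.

51.2 days

egg: 88 / (16.9 − 11.6) = 88 / 5.3 = 16.604 d.
larval: 99 / (16.9 − 11.9) = 99 / 5.0 = 19.800 d.
pupal: 83 / (16.9 − 11.3) = 83 / 5.6 = 14.821 d.
Sum = 51.225 ≈ 51.2 days.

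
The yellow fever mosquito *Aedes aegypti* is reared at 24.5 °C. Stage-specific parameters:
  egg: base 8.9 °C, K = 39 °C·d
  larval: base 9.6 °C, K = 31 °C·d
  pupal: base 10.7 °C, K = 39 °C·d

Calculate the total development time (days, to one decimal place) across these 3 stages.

egg: 39 / (24.5 − 8.9) = 39 / 15.6 = 2.500 d.
larval: 31 / (24.5 − 9.6) = 31 / 14.9 = 2.081 d.
pupal: 39 / (24.5 − 10.7) = 39 / 13.8 = 2.826 d.
Sum = 7.407 ≈ 7.4 days.

7.4 days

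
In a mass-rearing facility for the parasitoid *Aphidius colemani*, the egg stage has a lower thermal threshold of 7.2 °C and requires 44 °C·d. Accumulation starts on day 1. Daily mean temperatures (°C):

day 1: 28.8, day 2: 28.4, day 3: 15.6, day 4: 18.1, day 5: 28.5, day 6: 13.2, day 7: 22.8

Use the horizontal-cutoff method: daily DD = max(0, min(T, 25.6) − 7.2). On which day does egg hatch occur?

day 3

Daily DD above 7.2 °C (capped at 18.4): 18.4, 18.4, 8.4, 10.9, 18.4, 6.0, 15.6.
Cumulative: 18.4, 36.8, 45.2, 56.1, 74.5, 80.5, 96.1.
The total first reaches 44 DD on day 3.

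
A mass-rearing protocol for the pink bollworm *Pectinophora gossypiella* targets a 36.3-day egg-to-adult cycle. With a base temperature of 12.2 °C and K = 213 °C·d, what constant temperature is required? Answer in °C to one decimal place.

Required daily accumulation = 213 / 36.3 = 5.868 DD/day.
T = T_base + 5.868 = 12.2 + 5.868 = 18.068 ≈ 18.1 °C.

18.1 °C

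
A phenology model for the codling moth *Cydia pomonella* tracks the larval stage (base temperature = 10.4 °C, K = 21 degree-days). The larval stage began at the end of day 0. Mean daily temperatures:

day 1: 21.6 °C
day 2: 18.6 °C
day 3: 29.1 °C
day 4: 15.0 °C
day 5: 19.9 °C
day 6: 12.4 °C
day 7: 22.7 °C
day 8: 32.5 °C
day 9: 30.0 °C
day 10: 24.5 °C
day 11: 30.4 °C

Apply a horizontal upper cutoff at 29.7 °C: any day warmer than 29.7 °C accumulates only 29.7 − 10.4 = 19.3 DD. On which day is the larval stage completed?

day 3

Daily DD above 10.4 °C (capped at 19.3): 11.2, 8.2, 18.7, 4.6, 9.5, 2.0, 12.3, 19.3, 19.3, 14.1, 19.3.
Cumulative: 11.2, 19.4, 38.1, 42.7, 52.2, 54.2, 66.5, 85.8, 105.1, 119.2, 138.5.
The total first reaches 21 DD on day 3.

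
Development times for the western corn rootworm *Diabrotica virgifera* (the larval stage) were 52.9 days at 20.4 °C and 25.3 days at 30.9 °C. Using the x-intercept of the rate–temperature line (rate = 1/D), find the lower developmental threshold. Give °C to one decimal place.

10.8 °C

Linear rate model ⇒ the product D·(T − T_b) is constant across temperatures.
52.9·(20.4 − T_b) = 25.3·(30.9 − T_b)
T_b = (52.9·20.4 − 25.3·30.9) / (52.9 − 25.3) = 297.39 / 27.6 = 10.775 °C ≈ 10.8 °C.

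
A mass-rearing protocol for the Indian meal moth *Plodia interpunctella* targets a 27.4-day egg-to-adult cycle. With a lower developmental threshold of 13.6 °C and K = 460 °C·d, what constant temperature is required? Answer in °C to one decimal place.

Required daily accumulation = 460 / 27.4 = 16.788 DD/day.
T = T_base + 16.788 = 13.6 + 16.788 = 30.388 ≈ 30.4 °C.

30.4 °C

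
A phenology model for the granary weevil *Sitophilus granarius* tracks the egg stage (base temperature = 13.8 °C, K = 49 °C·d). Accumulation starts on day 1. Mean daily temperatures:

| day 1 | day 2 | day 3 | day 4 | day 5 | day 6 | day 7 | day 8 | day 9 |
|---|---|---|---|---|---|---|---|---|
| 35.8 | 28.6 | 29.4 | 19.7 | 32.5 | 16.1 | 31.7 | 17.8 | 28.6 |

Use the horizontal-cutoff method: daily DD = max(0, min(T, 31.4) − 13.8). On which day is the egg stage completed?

day 4

Daily DD above 13.8 °C (capped at 17.6): 17.6, 14.8, 15.6, 5.9, 17.6, 2.3, 17.6, 4.0, 14.8.
Cumulative: 17.6, 32.4, 48.0, 53.9, 71.5, 73.8, 91.4, 95.4, 110.2.
The total first reaches 49 DD on day 4.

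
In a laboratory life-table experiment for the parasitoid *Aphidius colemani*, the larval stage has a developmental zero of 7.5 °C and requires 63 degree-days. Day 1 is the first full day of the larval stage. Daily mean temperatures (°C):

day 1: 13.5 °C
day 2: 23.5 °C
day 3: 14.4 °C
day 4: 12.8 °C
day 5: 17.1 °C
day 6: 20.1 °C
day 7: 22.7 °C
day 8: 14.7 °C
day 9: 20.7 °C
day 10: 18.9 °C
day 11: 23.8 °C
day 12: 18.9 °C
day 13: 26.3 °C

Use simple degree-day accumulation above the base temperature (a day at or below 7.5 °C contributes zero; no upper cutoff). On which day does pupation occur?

day 7

Daily DD above 7.5 °C: 6.0, 16.0, 6.9, 5.3, 9.6, 12.6, 15.2, 7.2, 13.2, 11.4, 16.3, 11.4, 18.8.
Cumulative: 6.0, 22.0, 28.9, 34.2, 43.8, 56.4, 71.6, 78.8, 92.0, 103.4, 119.7, 131.1, 149.9.
The total first reaches 63 DD on day 7.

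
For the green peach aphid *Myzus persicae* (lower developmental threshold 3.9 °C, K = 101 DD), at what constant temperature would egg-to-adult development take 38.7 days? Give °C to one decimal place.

Required daily accumulation = 101 / 38.7 = 2.610 DD/day.
T = T_base + 2.610 = 3.9 + 2.610 = 6.510 ≈ 6.5 °C.

6.5 °C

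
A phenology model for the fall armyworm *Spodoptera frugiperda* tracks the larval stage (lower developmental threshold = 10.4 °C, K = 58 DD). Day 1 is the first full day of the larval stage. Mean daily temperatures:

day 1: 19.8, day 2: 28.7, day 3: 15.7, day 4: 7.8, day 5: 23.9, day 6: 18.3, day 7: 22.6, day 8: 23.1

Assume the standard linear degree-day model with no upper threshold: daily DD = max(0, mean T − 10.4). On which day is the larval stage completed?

day 7

Daily DD above 10.4 °C: 9.4, 18.3, 5.3, 0.0, 13.5, 7.9, 12.2, 12.7.
Cumulative: 9.4, 27.7, 33.0, 33.0, 46.5, 54.4, 66.6, 79.3.
The total first reaches 58 DD on day 7.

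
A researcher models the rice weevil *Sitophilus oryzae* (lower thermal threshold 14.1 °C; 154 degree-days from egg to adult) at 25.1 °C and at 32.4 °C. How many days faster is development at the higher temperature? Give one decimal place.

5.6 days

At 25.1 °C: 154 / (25.1 − 14.1) = 154 / 11.0 = 14.000 d.
At 32.4 °C: 154 / (32.4 − 14.1) = 154 / 18.3 = 8.415 d.
Difference = |14.000 − 8.415| = 5.585 ≈ 5.6 days.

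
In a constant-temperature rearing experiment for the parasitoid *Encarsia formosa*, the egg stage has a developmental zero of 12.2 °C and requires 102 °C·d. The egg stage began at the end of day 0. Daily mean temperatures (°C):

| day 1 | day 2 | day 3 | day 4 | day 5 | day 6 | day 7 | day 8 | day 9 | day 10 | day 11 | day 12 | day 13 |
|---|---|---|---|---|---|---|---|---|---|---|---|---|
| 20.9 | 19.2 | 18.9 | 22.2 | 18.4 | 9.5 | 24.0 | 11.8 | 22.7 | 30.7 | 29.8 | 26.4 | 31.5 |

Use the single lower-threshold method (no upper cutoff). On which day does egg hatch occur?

Daily DD above 12.2 °C: 8.7, 7.0, 6.7, 10.0, 6.2, 0.0, 11.8, 0.0, 10.5, 18.5, 17.6, 14.2, 19.3.
Cumulative: 8.7, 15.7, 22.4, 32.4, 38.6, 38.6, 50.4, 50.4, 60.9, 79.4, 97.0, 111.2, 130.5.
The total first reaches 102 DD on day 12.

day 12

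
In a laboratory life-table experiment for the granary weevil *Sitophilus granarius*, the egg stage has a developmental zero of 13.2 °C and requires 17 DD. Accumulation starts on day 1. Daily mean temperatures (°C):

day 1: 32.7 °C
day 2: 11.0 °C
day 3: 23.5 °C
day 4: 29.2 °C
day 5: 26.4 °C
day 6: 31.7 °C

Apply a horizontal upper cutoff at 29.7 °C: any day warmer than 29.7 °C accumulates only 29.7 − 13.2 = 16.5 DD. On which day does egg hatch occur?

Daily DD above 13.2 °C (capped at 16.5): 16.5, 0.0, 10.3, 16.0, 13.2, 16.5.
Cumulative: 16.5, 16.5, 26.8, 42.8, 56.0, 72.5.
The total first reaches 17 DD on day 3.

day 3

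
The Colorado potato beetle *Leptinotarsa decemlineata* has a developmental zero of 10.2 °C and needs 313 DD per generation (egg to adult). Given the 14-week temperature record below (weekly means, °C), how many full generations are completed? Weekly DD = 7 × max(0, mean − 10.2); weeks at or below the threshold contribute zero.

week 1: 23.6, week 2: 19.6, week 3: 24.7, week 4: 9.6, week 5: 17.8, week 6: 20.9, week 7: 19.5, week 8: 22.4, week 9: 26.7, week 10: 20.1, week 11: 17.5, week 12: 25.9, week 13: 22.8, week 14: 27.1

Weekly DD (7 × max(0, T̄ − 10.2)): 93.8, 65.8, 101.5, 0.0, 53.2, 74.9, 65.1, 85.4, 115.5, 69.3, 51.1, 109.9, 88.2, 118.3.
Season total = 1092.0 DD.
Complete generations = ⌊1092.0 / 313⌋ = 3.

3 generations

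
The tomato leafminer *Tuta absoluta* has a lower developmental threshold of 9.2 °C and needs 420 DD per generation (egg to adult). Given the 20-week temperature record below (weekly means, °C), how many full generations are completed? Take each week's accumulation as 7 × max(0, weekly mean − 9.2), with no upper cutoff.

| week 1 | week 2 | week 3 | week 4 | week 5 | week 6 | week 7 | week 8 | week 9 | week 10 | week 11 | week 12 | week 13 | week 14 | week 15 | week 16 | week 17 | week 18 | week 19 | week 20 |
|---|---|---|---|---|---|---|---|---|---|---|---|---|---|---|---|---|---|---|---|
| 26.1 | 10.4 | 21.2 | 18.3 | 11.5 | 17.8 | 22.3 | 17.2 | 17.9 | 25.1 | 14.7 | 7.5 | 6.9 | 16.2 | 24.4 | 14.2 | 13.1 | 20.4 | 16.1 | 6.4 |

Weekly DD (7 × max(0, T̄ − 9.2)): 118.3, 8.4, 84.0, 63.7, 16.1, 60.2, 91.7, 56.0, 60.9, 111.3, 38.5, 0.0, 0.0, 49.0, 106.4, 35.0, 27.3, 78.4, 48.3, 0.0.
Season total = 1053.5 DD.
Complete generations = ⌊1053.5 / 420⌋ = 2.

2 generations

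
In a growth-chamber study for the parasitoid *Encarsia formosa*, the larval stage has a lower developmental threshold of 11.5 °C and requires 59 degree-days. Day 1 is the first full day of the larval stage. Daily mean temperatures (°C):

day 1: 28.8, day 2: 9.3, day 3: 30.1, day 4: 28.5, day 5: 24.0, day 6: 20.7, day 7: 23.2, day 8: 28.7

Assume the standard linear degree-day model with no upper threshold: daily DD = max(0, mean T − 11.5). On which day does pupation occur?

day 5

Daily DD above 11.5 °C: 17.3, 0.0, 18.6, 17.0, 12.5, 9.2, 11.7, 17.2.
Cumulative: 17.3, 17.3, 35.9, 52.9, 65.4, 74.6, 86.3, 103.5.
The total first reaches 59 DD on day 5.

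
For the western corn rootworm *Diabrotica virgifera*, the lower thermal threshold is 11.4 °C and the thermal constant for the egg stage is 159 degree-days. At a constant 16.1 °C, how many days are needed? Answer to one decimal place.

Daily accumulation = 16.1 − 11.4 = 4.7 DD/day.
Duration = 159 / 4.7 = 33.830 ≈ 33.8 days.

33.8 days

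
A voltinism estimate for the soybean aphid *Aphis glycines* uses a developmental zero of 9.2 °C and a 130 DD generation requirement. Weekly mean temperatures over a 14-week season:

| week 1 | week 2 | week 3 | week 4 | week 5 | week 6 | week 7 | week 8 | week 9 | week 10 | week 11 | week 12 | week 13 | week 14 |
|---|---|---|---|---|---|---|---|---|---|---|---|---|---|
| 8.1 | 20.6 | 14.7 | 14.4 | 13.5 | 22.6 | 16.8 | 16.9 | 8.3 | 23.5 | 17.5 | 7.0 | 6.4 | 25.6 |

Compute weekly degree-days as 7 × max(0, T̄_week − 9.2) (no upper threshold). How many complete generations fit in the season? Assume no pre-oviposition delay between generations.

5 generations

Weekly DD (7 × max(0, T̄ − 9.2)): 0.0, 79.8, 38.5, 36.4, 30.1, 93.8, 53.2, 53.9, 0.0, 100.1, 58.1, 0.0, 0.0, 114.8.
Season total = 658.7 DD.
Complete generations = ⌊658.7 / 130⌋ = 5.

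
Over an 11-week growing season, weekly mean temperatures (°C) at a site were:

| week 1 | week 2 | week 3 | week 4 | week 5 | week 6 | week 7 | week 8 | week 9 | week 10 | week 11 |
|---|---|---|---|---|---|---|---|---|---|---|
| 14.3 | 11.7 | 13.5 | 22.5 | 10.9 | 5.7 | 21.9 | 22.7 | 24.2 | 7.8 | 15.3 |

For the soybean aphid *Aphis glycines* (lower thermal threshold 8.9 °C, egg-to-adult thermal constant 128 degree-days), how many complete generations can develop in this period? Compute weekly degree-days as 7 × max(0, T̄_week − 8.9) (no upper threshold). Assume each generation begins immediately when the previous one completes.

4 generations

Weekly DD (7 × max(0, T̄ − 8.9)): 37.8, 19.6, 32.2, 95.2, 14.0, 0.0, 91.0, 96.6, 107.1, 0.0, 44.8.
Season total = 538.3 DD.
Complete generations = ⌊538.3 / 128⌋ = 4.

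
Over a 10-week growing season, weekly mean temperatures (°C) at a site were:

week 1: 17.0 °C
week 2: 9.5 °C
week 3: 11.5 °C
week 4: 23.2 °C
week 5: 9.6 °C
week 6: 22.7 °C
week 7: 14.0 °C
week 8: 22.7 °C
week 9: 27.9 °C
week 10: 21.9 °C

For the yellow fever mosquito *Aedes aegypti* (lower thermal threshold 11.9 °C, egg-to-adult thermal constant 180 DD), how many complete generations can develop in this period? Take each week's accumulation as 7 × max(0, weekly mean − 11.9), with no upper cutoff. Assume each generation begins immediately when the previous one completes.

Weekly DD (7 × max(0, T̄ − 11.9)): 35.7, 0.0, 0.0, 79.1, 0.0, 75.6, 14.7, 75.6, 112.0, 70.0.
Season total = 462.7 DD.
Complete generations = ⌊462.7 / 180⌋ = 2.

2 generations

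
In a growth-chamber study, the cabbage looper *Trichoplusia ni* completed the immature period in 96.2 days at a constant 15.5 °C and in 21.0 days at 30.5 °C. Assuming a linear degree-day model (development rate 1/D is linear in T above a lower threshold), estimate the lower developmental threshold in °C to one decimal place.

11.3 °C

Equal thermal constants: D₁(T₁ − T_b) = D₂(T₂ − T_b).
96.2·(15.5 − T_b) = 21.0·(30.5 − T_b)
T_b = (96.2·15.5 − 21.0·30.5) / (96.2 − 21.0) = 850.60 / 75.2 = 11.311 °C ≈ 11.3 °C.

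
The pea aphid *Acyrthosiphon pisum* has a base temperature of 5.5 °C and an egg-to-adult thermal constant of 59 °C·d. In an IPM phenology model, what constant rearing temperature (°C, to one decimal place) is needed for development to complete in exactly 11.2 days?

Required daily accumulation = 59 / 11.2 = 5.268 DD/day.
T = T_base + 5.268 = 5.5 + 5.268 = 10.768 ≈ 10.8 °C.

10.8 °C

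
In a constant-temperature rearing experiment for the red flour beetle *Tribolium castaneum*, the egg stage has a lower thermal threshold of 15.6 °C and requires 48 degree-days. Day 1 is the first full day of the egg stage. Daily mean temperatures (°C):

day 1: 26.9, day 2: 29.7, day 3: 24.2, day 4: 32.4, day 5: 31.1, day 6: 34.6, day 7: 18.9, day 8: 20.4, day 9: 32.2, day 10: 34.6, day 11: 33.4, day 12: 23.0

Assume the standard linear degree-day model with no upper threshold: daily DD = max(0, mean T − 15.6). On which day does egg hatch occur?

Daily DD above 15.6 °C: 11.3, 14.1, 8.6, 16.8, 15.5, 19.0, 3.3, 4.8, 16.6, 19.0, 17.8, 7.4.
Cumulative: 11.3, 25.4, 34.0, 50.8, 66.3, 85.3, 88.6, 93.4, 110.0, 129.0, 146.8, 154.2.
The total first reaches 48 DD on day 4.

day 4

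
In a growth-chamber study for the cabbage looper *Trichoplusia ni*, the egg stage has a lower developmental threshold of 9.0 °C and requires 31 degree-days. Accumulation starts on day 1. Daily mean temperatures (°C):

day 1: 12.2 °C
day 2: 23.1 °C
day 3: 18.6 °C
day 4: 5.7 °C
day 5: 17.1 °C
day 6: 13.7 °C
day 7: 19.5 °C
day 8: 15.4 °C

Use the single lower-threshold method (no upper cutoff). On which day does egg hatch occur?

Daily DD above 9.0 °C: 3.2, 14.1, 9.6, 0.0, 8.1, 4.7, 10.5, 6.4.
Cumulative: 3.2, 17.3, 26.9, 26.9, 35.0, 39.7, 50.2, 56.6.
The total first reaches 31 DD on day 5.

day 5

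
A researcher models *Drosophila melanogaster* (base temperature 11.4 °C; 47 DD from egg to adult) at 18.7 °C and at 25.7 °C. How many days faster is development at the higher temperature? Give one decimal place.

3.2 days

At 18.7 °C: 47 / (18.7 − 11.4) = 47 / 7.3 = 6.438 d.
At 25.7 °C: 47 / (25.7 − 11.4) = 47 / 14.3 = 3.287 d.
Difference = |6.438 − 3.287| = 3.152 ≈ 3.2 days.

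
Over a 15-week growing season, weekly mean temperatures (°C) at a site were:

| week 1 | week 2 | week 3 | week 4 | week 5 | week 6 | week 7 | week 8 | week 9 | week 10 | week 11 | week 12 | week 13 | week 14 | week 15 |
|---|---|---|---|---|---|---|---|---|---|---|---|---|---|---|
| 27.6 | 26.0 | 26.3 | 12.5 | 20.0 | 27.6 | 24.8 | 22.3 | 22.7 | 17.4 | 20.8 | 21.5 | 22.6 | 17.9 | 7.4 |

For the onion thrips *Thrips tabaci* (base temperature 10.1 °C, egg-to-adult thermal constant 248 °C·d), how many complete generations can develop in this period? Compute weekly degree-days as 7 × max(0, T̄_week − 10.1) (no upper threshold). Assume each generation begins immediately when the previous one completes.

Weekly DD (7 × max(0, T̄ − 10.1)): 122.5, 111.3, 113.4, 16.8, 69.3, 122.5, 102.9, 85.4, 88.2, 51.1, 74.9, 79.8, 87.5, 54.6, 0.0.
Season total = 1180.2 DD.
Complete generations = ⌊1180.2 / 248⌋ = 4.

4 generations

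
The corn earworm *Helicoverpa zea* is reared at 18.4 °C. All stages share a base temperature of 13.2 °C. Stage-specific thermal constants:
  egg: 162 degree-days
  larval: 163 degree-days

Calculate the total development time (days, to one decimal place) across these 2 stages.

Daily accumulation at 18.4 °C = 18.4 − 13.2 = 5.2 DD/day.
Total K = 162 + 163 = 325 DD.
Total duration = 325 / 5.2 = 62.500 ≈ 62.5 days.

62.5 days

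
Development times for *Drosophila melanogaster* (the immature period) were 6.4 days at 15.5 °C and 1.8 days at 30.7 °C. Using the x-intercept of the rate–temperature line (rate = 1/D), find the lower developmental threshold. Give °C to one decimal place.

9.6 °C

Equal thermal constants: D₁(T₁ − T_b) = D₂(T₂ − T_b).
6.4·(15.5 − T_b) = 1.8·(30.7 − T_b)
T_b = (6.4·15.5 − 1.8·30.7) / (6.4 − 1.8) = 43.94 / 4.6 = 9.552 °C ≈ 9.6 °C.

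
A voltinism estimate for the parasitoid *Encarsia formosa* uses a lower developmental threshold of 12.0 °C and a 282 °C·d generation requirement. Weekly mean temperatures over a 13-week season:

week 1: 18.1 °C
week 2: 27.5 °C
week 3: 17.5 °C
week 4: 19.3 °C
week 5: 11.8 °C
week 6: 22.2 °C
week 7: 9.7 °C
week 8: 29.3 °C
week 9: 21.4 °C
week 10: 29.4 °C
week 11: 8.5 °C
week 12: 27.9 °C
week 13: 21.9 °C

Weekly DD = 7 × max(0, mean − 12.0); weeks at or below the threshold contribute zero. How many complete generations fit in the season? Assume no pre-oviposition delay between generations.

2 generations

Weekly DD (7 × max(0, T̄ − 12.0)): 42.7, 108.5, 38.5, 51.1, 0.0, 71.4, 0.0, 121.1, 65.8, 121.8, 0.0, 111.3, 69.3.
Season total = 801.5 DD.
Complete generations = ⌊801.5 / 282⌋ = 2.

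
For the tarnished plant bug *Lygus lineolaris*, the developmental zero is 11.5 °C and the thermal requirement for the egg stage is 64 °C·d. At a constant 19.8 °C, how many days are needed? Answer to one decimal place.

Daily accumulation = 19.8 − 11.5 = 8.3 DD/day.
Duration = 64 / 8.3 = 7.711 ≈ 7.7 days.

7.7 days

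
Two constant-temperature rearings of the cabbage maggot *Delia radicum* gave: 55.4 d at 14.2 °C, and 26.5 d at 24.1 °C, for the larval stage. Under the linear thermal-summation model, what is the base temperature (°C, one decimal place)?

Under the model K = D·(T − T_b), so D₁·(T₁ − T_b) = D₂·(T₂ − T_b).
55.4·(14.2 − T_b) = 26.5·(24.1 − T_b)
T_b = (55.4·14.2 − 26.5·24.1) / (55.4 − 26.5) = 148.03 / 28.9 = 5.122 °C ≈ 5.1 °C.

5.1 °C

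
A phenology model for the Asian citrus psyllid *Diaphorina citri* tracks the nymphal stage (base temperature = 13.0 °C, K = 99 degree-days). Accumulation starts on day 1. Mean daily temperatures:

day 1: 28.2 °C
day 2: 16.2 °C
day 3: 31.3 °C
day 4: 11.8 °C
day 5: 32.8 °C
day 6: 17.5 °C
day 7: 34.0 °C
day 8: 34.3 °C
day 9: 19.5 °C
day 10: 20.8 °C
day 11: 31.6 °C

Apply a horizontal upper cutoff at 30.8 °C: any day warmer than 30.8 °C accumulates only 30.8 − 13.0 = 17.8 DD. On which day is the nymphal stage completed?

day 9

Daily DD above 13.0 °C (capped at 17.8): 15.2, 3.2, 17.8, 0.0, 17.8, 4.5, 17.8, 17.8, 6.5, 7.8, 17.8.
Cumulative: 15.2, 18.4, 36.2, 36.2, 54.0, 58.5, 76.3, 94.1, 100.6, 108.4, 126.2.
The total first reaches 99 DD on day 9.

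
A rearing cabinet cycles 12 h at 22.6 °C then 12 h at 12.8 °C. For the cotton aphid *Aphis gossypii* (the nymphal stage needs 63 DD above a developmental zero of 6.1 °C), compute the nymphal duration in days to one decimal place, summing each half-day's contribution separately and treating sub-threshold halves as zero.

Day half: max(0, 22.6 − 6.1) × 0.5 = 16.5 × 0.5 = 8.25 DD.
Night half: max(0, 12.8 − 6.1) × 0.5 = 6.7 × 0.5 = 3.35 DD.
Per 24 h: 11.60 DD/day.
Duration = 63 / 11.60 = 5.431 ≈ 5.4 days.

5.4 days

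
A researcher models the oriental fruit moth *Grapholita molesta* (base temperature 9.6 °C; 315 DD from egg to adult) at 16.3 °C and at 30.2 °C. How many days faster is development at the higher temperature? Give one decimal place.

31.7 days

At 16.3 °C: 315 / (16.3 − 9.6) = 315 / 6.7 = 47.015 d.
At 30.2 °C: 315 / (30.2 − 9.6) = 315 / 20.6 = 15.291 d.
Difference = |47.015 − 15.291| = 31.724 ≈ 31.7 days.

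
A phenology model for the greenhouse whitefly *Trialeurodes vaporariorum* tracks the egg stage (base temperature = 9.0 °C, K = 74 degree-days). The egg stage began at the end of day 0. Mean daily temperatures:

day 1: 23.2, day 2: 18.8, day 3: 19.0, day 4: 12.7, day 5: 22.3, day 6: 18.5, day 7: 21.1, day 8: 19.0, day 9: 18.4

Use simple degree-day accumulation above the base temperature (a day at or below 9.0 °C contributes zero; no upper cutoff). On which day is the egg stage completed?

Daily DD above 9.0 °C: 14.2, 9.8, 10.0, 3.7, 13.3, 9.5, 12.1, 10.0, 9.4.
Cumulative: 14.2, 24.0, 34.0, 37.7, 51.0, 60.5, 72.6, 82.6, 92.0.
The total first reaches 74 DD on day 8.

day 8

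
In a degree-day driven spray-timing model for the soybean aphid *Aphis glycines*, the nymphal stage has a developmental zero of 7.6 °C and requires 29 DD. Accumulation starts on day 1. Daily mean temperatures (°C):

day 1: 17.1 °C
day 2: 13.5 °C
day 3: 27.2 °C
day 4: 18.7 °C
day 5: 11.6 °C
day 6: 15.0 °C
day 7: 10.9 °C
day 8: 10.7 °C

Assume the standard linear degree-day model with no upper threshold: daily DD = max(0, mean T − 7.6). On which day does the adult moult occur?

Daily DD above 7.6 °C: 9.5, 5.9, 19.6, 11.1, 4.0, 7.4, 3.3, 3.1.
Cumulative: 9.5, 15.4, 35.0, 46.1, 50.1, 57.5, 60.8, 63.9.
The total first reaches 29 DD on day 3.

day 3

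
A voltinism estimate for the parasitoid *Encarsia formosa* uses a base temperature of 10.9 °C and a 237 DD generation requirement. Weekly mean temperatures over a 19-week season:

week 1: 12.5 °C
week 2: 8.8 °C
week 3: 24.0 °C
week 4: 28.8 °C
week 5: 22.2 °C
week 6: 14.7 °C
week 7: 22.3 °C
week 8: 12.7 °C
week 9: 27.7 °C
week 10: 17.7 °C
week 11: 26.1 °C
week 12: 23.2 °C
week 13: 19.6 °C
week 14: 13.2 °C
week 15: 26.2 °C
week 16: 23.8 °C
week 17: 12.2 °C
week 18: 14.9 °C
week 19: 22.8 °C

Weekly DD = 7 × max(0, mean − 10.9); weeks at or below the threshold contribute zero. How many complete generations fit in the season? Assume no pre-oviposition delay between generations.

Weekly DD (7 × max(0, T̄ − 10.9)): 11.2, 0.0, 91.7, 125.3, 79.1, 26.6, 79.8, 12.6, 117.6, 47.6, 106.4, 86.1, 60.9, 16.1, 107.1, 90.3, 9.1, 28.0, 83.3.
Season total = 1178.8 DD.
Complete generations = ⌊1178.8 / 237⌋ = 4.

4 generations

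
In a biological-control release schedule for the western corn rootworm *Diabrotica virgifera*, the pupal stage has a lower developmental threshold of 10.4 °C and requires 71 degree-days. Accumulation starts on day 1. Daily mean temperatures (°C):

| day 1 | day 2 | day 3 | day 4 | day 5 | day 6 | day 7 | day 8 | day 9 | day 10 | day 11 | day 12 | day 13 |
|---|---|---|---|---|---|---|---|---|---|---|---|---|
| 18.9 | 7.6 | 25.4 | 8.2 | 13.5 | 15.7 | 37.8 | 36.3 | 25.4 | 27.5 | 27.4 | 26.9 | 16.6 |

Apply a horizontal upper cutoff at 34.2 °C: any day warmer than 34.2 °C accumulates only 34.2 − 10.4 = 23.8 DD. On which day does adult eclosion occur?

Daily DD above 10.4 °C (capped at 23.8): 8.5, 0.0, 15.0, 0.0, 3.1, 5.3, 23.8, 23.8, 15.0, 17.1, 17.0, 16.5, 6.2.
Cumulative: 8.5, 8.5, 23.5, 23.5, 26.6, 31.9, 55.7, 79.5, 94.5, 111.6, 128.6, 145.1, 151.3.
The total first reaches 71 DD on day 8.

day 8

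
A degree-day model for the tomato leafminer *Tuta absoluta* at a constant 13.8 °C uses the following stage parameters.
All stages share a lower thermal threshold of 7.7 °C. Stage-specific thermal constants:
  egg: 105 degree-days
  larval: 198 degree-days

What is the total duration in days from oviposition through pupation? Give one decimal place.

49.7 days

Daily accumulation at 13.8 °C = 13.8 − 7.7 = 6.1 DD/day.
Total K = 105 + 198 = 303 DD.
Total duration = 303 / 6.1 = 49.672 ≈ 49.7 days.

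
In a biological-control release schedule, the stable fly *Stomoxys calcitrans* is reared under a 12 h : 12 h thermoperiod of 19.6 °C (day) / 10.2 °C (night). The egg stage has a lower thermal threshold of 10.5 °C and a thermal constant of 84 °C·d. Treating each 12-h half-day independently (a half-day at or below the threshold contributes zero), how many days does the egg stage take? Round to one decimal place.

18.5 days

Day half: max(0, 19.6 − 10.5) × 0.5 = 9.1 × 0.5 = 4.55 DD.
Night half: max(0, 10.2 − 10.5) × 0.5 = 0.0 × 0.5 = 0.00 DD.
Per 24 h: 4.55 DD/day.
Duration = 84 / 4.55 = 18.462 ≈ 18.5 days.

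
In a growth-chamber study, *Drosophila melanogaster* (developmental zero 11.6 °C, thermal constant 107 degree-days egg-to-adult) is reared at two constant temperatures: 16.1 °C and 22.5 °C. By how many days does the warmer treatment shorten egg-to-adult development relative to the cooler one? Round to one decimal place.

14.0 days

At 16.1 °C: 107 / (16.1 − 11.6) = 107 / 4.5 = 23.778 d.
At 22.5 °C: 107 / (22.5 − 11.6) = 107 / 10.9 = 9.817 d.
Difference = |23.778 − 9.817| = 13.961 ≈ 14.0 days.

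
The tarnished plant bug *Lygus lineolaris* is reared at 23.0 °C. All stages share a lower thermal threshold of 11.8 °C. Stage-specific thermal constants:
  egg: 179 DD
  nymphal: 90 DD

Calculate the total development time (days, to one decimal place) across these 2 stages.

24.0 days

Daily accumulation at 23.0 °C = 23.0 − 11.8 = 11.2 DD/day.
Total K = 179 + 90 = 269 DD.
Total duration = 269 / 11.2 = 24.018 ≈ 24.0 days.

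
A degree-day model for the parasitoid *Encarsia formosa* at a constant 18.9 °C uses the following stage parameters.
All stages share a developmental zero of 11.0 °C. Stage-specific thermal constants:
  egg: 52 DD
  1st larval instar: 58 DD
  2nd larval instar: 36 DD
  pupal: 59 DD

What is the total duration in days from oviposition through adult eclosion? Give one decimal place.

Daily accumulation at 18.9 °C = 18.9 − 11.0 = 7.9 DD/day.
Total K = 52 + 58 + 36 + 59 = 205 DD.
Total duration = 205 / 7.9 = 25.949 ≈ 25.9 days.

25.9 days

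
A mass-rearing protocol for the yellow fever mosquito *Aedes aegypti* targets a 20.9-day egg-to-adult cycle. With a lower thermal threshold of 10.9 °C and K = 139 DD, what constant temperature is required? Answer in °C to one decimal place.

Required daily accumulation = 139 / 20.9 = 6.651 DD/day.
T = T_base + 6.651 = 10.9 + 6.651 = 17.551 ≈ 17.6 °C.

17.6 °C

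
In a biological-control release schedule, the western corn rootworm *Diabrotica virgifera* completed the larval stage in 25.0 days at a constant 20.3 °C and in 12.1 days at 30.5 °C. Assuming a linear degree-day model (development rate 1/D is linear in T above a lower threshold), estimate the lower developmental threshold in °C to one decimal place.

Equal thermal constants: D₁(T₁ − T_b) = D₂(T₂ − T_b).
25.0·(20.3 − T_b) = 12.1·(30.5 − T_b)
T_b = (25.0·20.3 − 12.1·30.5) / (25.0 − 12.1) = 138.45 / 12.9 = 10.733 °C ≈ 10.7 °C.

10.7 °C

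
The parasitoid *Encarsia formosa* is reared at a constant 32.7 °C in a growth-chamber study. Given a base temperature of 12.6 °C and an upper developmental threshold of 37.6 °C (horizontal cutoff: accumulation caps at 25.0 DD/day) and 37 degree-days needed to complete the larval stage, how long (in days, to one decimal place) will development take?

1.8 days

Daily accumulation = 32.7 − 12.6 = 20.1 DD/day.
Duration = 37 / 20.1 = 1.841 ≈ 1.8 days.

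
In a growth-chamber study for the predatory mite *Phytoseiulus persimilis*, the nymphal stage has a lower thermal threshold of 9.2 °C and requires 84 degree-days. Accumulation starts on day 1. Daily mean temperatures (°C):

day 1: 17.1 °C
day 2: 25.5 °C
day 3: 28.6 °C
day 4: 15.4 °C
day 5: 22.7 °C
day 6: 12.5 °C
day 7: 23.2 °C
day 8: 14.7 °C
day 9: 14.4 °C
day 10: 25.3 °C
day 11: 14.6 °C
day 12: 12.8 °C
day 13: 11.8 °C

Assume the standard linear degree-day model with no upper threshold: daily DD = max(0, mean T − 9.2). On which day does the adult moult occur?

Daily DD above 9.2 °C: 7.9, 16.3, 19.4, 6.2, 13.5, 3.3, 14.0, 5.5, 5.2, 16.1, 5.4, 3.6, 2.6.
Cumulative: 7.9, 24.2, 43.6, 49.8, 63.3, 66.6, 80.6, 86.1, 91.3, 107.4, 112.8, 116.4, 119.0.
The total first reaches 84 DD on day 8.

day 8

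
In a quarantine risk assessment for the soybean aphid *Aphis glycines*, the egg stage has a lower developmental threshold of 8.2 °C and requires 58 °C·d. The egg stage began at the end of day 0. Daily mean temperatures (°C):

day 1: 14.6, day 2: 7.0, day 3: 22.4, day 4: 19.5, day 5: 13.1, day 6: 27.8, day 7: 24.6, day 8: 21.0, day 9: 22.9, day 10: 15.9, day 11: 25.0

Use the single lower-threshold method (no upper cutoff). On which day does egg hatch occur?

Daily DD above 8.2 °C: 6.4, 0.0, 14.2, 11.3, 4.9, 19.6, 16.4, 12.8, 14.7, 7.7, 16.8.
Cumulative: 6.4, 6.4, 20.6, 31.9, 36.8, 56.4, 72.8, 85.6, 100.3, 108.0, 124.8.
The total first reaches 58 DD on day 7.

day 7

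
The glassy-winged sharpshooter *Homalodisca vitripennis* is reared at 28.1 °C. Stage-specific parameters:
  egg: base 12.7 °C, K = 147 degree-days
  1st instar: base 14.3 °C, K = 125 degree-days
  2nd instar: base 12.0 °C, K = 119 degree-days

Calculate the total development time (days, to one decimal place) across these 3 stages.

egg: 147 / (28.1 − 12.7) = 147 / 15.4 = 9.545 d.
1st instar: 125 / (28.1 − 14.3) = 125 / 13.8 = 9.058 d.
2nd instar: 119 / (28.1 − 12.0) = 119 / 16.1 = 7.391 d.
Sum = 25.995 ≈ 26.0 days.

26.0 days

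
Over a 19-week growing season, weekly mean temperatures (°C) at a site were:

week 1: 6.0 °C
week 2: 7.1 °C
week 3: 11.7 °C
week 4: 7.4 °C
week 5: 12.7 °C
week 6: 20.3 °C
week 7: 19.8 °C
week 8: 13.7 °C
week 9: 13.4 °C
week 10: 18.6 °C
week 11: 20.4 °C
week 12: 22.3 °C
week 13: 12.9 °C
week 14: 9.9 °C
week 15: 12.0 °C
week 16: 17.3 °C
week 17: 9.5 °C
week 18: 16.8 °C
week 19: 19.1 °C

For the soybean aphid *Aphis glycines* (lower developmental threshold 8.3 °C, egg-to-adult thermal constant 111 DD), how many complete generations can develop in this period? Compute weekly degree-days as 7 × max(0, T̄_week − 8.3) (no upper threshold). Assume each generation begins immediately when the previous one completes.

Weekly DD (7 × max(0, T̄ − 8.3)): 0.0, 0.0, 23.8, 0.0, 30.8, 84.0, 80.5, 37.8, 35.7, 72.1, 84.7, 98.0, 32.2, 11.2, 25.9, 63.0, 8.4, 59.5, 75.6.
Season total = 823.2 DD.
Complete generations = ⌊823.2 / 111⌋ = 7.

7 generations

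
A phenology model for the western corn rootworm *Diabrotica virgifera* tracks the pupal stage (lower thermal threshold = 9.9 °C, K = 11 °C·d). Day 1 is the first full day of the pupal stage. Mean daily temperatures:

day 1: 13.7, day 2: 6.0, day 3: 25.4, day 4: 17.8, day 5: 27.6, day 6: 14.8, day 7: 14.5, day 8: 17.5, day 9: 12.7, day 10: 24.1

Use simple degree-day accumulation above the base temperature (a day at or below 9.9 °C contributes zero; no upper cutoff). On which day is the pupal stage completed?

day 3

Daily DD above 9.9 °C: 3.8, 0.0, 15.5, 7.9, 17.7, 4.9, 4.6, 7.6, 2.8, 14.2.
Cumulative: 3.8, 3.8, 19.3, 27.2, 44.9, 49.8, 54.4, 62.0, 64.8, 79.0.
The total first reaches 11 DD on day 3.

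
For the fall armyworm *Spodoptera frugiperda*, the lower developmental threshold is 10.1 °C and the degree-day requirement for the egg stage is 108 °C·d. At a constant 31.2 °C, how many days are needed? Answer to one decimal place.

Daily accumulation = 31.2 − 10.1 = 21.1 DD/day.
Duration = 108 / 21.1 = 5.118 ≈ 5.1 days.

5.1 days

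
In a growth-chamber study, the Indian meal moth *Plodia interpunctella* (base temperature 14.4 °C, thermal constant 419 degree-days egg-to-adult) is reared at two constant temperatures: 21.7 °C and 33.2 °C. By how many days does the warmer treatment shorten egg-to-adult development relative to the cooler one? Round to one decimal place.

At 21.7 °C: 419 / (21.7 − 14.4) = 419 / 7.3 = 57.397 d.
At 33.2 °C: 419 / (33.2 − 14.4) = 419 / 18.8 = 22.287 d.
Difference = |57.397 − 22.287| = 35.110 ≈ 35.1 days.

35.1 days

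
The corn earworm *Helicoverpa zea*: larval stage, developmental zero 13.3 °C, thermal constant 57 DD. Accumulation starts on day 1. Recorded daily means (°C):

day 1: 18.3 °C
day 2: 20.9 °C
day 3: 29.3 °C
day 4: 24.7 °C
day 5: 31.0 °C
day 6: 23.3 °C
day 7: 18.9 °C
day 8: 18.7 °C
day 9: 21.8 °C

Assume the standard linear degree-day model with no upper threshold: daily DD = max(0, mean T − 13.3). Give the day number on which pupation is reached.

Daily DD above 13.3 °C: 5.0, 7.6, 16.0, 11.4, 17.7, 10.0, 5.6, 5.4, 8.5.
Cumulative: 5.0, 12.6, 28.6, 40.0, 57.7, 67.7, 73.3, 78.7, 87.2.
The total first reaches 57 DD on day 5.

day 5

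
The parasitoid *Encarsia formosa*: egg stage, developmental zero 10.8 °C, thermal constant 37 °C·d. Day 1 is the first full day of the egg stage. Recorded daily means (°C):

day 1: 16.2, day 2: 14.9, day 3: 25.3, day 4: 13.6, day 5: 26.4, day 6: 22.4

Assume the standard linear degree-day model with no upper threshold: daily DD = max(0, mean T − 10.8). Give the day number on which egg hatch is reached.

Daily DD above 10.8 °C: 5.4, 4.1, 14.5, 2.8, 15.6, 11.6.
Cumulative: 5.4, 9.5, 24.0, 26.8, 42.4, 54.0.
The total first reaches 37 DD on day 5.

day 5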